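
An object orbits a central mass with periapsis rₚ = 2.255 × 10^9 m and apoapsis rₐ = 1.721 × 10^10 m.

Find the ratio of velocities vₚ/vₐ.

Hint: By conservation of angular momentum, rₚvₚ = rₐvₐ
rₚ = 2.255 × 10^9 m
rₐ = 1.721 × 10^10 m
rₚvₚ = rₐvₐ  ⇒  vₚ/vₐ = rₐ/rₚ
vₚ/vₐ = (1.721 × 10^10) / (2.255 × 10^9) = 7.63193

Final answer: vₚ/vₐ = 7.632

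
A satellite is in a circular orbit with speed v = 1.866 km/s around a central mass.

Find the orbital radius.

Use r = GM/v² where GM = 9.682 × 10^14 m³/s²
v = 1.866 km/s = 1866 m/s
GM = 9.682 × 10^14 m³/s²
v² = 3.48196 × 10^6 m²/s²
r = GM/v² = (9.682 × 10^14) / (3.48196 × 10^6) = 2.78062 × 10^8 m ≈ 2.781 × 10^8 m

Final answer: 2.781 × 10^8 m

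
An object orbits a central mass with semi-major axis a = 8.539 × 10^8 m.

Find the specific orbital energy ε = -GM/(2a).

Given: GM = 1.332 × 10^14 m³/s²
a = 8.539 × 10^8 m
GM = 1.332 × 10^14 m³/s²
2a = 1.7078 × 10^9 m
ε = −GM/(2a) = -77995.1 J/kg ≈ -78 kJ/kg

Final answer: -78 kJ/kg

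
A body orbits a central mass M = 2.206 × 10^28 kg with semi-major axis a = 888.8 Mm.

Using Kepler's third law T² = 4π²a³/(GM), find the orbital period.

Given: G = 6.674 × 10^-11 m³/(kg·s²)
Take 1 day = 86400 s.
M = 2.206 × 10^28 kg
GM = G × M = 6.674 × 10^-11 × 2.206 × 10^28 = 1.47228 × 10^18 m³/s²
a = 888.8 Mm = 8.888 × 10^8 m
a³ = 7.02121 × 10^26 m³
T = 2π √(a³/GM) = 2π √((7.02121 × 10^26) / (1.47228 × 10^18)) = 2π × 21837.9 s
T = 137211 s ≈ 1.588 days

Final answer: 1.588 days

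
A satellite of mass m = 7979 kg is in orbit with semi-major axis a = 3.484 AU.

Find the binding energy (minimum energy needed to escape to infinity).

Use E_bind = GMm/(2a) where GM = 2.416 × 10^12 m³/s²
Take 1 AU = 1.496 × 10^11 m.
a = 3.484 AU = 5.21206 × 10^11 m
GM = 2.416 × 10^12 m³/s²
m = 7979 kg
GMm = 2.416 × 10^12 × 7979 = 1.92773 × 10^16 m³·kg/s²
2a = 1.04241 × 10^12 m
E_bind = GMm/(2a) = 18492.9 J ≈ 18.49 kJ

Final answer: 18.49 kJ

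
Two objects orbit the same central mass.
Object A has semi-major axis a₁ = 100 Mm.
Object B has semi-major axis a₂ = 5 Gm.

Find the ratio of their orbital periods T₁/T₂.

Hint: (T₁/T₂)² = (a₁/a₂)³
a₁ = 100 Mm = 1 × 10^8 m
a₂ = 5 Gm = 5 × 10^9 m
a₁/a₂ = 0.02
T₁/T₂ = (a₁/a₂)^(3/2) = (0.02)^1.5 = 0.00282843

Final answer: T₁/T₂ = 0.002828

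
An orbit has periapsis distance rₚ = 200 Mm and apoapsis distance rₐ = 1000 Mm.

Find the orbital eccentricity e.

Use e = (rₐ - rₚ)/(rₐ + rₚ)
rₚ = 200 Mm = 2 × 10^8 m
rₐ = 1000 Mm = 1 × 10^9 m
rₐ − rₚ = 8 × 10^8 m
rₐ + rₚ = 1.2 × 10^9 m
e = (rₐ − rₚ)/(rₐ + rₚ) = 0.666667

Final answer: e = 0.6667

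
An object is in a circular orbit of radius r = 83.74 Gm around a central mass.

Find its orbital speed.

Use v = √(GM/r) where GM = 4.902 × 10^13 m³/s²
r = 83.74 Gm = 8.374 × 10^10 m
GM = 4.902 × 10^13 m³/s²
GM/r = (4.902 × 10^13) / (8.374 × 10^10) = 585.383 m²/s²
v = √(GM/r) = 24.1947 m/s ≈ 24.19 m/s

Final answer: 24.19 m/s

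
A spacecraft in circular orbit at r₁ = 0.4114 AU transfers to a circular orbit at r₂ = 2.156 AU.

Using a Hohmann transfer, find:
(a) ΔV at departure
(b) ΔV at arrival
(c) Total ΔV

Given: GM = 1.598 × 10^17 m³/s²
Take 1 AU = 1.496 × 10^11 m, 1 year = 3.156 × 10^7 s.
r₁ = 0.4114 AU = 6.15454 × 10^10 m
r₂ = 2.156 AU = 3.22538 × 10^11 m
GM = 1.598 × 10^17 m³/s²
Transfer ellipse: a_t = (r₁ + r₂)/2 = 1.92042 × 10^11 m
Circular speed at r₁: v₁ = √(GM/r₁) = 1611.35 m/s
Transfer speed at r₁ (periapsis): v₁ₜ = √(GM(2/r₁ − 1/a_t)) = 2088.25 m/s
(a) ΔV₁ = v₁ₜ − v₁ = 476.901 m/s ≈ 0.1006 AU/year
Circular speed at r₂: v₂ = √(GM/r₂) = 703.879 m/s
Transfer speed at r₂ (apoapsis): v₂ₜ = √(GM(2/r₂ − 1/a_t)) = 398.473 m/s
(b) ΔV₂ = v₂ − v₂ₜ = 305.407 m/s ≈ 305.4 m/s
(c) ΔV_total = ΔV₁ + ΔV₂ = 782.307 m/s ≈ 0.165 AU/year

Final answer:
(a) ΔV₁ = 0.1006 AU/year
(b) ΔV₂ = 305.4 m/s
(c) ΔV_total = 0.165 AU/year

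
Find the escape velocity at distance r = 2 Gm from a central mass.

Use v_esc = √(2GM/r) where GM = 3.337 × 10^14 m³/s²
r = 2 Gm = 2 × 10^9 m
GM = 3.337 × 10^14 m³/s²
2GM/r = 2 × (3.337 × 10^14) / (2 × 10^9) = 333700 m²/s²
v_esc = √(2GM/r) = 577.668 m/s ≈ 577.7 m/s

Final answer: 577.7 m/s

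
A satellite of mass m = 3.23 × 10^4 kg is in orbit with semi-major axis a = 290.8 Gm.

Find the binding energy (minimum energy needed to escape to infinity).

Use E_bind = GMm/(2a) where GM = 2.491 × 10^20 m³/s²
a = 290.8 Gm = 2.908 × 10^11 m
GM = 2.491 × 10^20 m³/s²
m = 3.23 × 10^4 kg
GMm = 2.491 × 10^20 × 32300 = 8.04593 × 10^24 m³·kg/s²
2a = 5.816 × 10^11 m
E_bind = GMm/(2a) = 1.38341 × 10^13 J ≈ 13.83 TJ

Final answer: 13.83 TJ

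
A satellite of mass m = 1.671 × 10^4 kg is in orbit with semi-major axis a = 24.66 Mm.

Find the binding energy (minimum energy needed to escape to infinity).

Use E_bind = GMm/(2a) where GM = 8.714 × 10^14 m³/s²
a = 24.66 Mm = 2.466 × 10^7 m
GM = 8.714 × 10^14 m³/s²
m = 1.671 × 10^4 kg
GMm = 8.714 × 10^14 × 16710 = 1.45611 × 10^19 m³·kg/s²
2a = 4.932 × 10^7 m
E_bind = GMm/(2a) = 2.95237 × 10^11 J ≈ 295.2 GJ

Final answer: 295.2 GJ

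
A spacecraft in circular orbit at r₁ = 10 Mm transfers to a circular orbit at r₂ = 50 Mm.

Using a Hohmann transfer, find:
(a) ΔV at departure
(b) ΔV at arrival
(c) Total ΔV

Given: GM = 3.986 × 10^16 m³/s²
r₁ = 10 Mm = 1 × 10^7 m
r₂ = 50 Mm = 5 × 10^7 m
GM = 3.986 × 10^16 m³/s²
Transfer ellipse: a_t = (r₁ + r₂)/2 = 3 × 10^7 m
Circular speed at r₁: v₁ = √(GM/r₁) = 63134.8 m/s
Transfer speed at r₁ (periapsis): v₁ₜ = √(GM(2/r₁ − 1/a_t)) = 81506.6 m/s
(a) ΔV₁ = v₁ₜ − v₁ = 18371.9 m/s ≈ 18.37 km/s
Circular speed at r₂: v₂ = √(GM/r₂) = 28234.7 m/s
Transfer speed at r₂ (apoapsis): v₂ₜ = √(GM(2/r₂ − 1/a_t)) = 16301.3 m/s
(b) ΔV₂ = v₂ − v₂ₜ = 11933.4 m/s ≈ 11.93 km/s
(c) ΔV_total = ΔV₁ + ΔV₂ = 30305.3 m/s ≈ 30.31 km/s

Final answer:
(a) ΔV₁ = 18.37 km/s
(b) ΔV₂ = 11.93 km/s
(c) ΔV_total = 30.31 km/s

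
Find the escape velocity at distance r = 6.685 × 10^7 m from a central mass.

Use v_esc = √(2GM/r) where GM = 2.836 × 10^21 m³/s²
r = 6.685 × 10^7 m
GM = 2.836 × 10^21 m³/s²
2GM/r = 2 × (2.836 × 10^21) / (6.685 × 10^7) = 8.48467 × 10^13 m²/s²
v_esc = √(2GM/r) = 9.21123 × 10^6 m/s ≈ 9211 km/s

Final answer: 9211 km/s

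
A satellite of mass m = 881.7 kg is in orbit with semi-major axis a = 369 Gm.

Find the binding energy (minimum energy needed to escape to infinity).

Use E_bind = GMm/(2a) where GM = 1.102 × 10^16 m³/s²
a = 369 Gm = 3.69 × 10^11 m
GM = 1.102 × 10^16 m³/s²
m = 881.7 kg
GMm = 1.102 × 10^16 × 881.7 = 9.71633 × 10^18 m³·kg/s²
2a = 7.38 × 10^11 m
E_bind = GMm/(2a) = 1.31658 × 10^7 J ≈ 13.17 MJ

Final answer: 13.17 MJ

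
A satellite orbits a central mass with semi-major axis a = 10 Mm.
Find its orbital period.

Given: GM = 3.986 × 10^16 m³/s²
a = 10 Mm = 1 × 10^7 m
GM = 3.986 × 10^16 m³/s²
a³ = 1 × 10^21 m³
T = 2π √(a³/GM) = 2π √((1 × 10^21) / (3.986 × 10^16)) = 2π × 158.391 s
T = 995.202 s ≈ 16.59 minutes

Final answer: 16.59 minutes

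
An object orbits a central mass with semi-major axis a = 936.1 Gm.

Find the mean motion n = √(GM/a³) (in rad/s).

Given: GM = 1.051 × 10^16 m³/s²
a = 936.1 Gm = 9.361 × 10^11 m
GM = 1.051 × 10^16 m³/s²
a³ = 8.20289 × 10^35 m³
GM/a³ = (1.051 × 10^16) / (8.20289 × 10^35) = 1.28126 × 10^-20 s⁻²
n = √(GM/a³) = 1.13193 × 10^-10 rad/s ≈ 1.132 × 10^-10 rad/s

Final answer: n = 1.132 × 10^-10 rad/s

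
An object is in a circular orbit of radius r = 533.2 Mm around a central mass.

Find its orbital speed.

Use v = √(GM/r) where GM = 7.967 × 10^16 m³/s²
r = 533.2 Mm = 5.332 × 10^8 m
GM = 7.967 × 10^16 m³/s²
GM/r = (7.967 × 10^16) / (5.332 × 10^8) = 1.49419 × 10^8 m²/s²
v = √(GM/r) = 12223.7 m/s ≈ 12.22 km/s

Final answer: 12.22 km/s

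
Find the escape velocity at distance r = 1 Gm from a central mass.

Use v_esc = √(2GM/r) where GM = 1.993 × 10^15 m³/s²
r = 1 Gm = 1 × 10^9 m
GM = 1.993 × 10^15 m³/s²
2GM/r = 2 × (1.993 × 10^15) / (1 × 10^9) = 3.986 × 10^6 m²/s²
v_esc = √(2GM/r) = 1996.5 m/s ≈ 1.996 km/s

Final answer: 1.996 km/s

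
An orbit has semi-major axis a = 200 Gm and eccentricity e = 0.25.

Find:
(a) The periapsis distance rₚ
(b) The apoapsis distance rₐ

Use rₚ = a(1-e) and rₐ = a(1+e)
a = 200 Gm = 2 × 10^11 m
e = 0.25:  1 − e = 0.75,  1 + e = 1.25
(a) rₚ = a(1 − e) = 2 × 10^11 m × 0.75 = 1.5 × 10^11 m ≈ 150 Gm
(b) rₐ = a(1 + e) = 2 × 10^11 m × 1.25 = 2.5 × 10^11 m ≈ 250 Gm

Final answer:
(a) rₚ = 150 Gm
(b) rₐ = 250 Gm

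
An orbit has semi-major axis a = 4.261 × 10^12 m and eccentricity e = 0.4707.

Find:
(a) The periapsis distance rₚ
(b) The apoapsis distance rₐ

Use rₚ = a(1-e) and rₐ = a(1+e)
a = 4.261 × 10^12 m
e = 0.4707:  1 − e = 0.5293,  1 + e = 1.4707
(a) rₚ = a(1 − e) = 4.261 × 10^12 m × 0.5293 = 2.25535 × 10^12 m ≈ 2.255 × 10^12 m
(b) rₐ = a(1 + e) = 4.261 × 10^12 m × 1.4707 = 6.26665 × 10^12 m ≈ 6.267 × 10^12 m

Final answer:
(a) rₚ = 2.255 × 10^12 m
(b) rₐ = 6.267 × 10^12 m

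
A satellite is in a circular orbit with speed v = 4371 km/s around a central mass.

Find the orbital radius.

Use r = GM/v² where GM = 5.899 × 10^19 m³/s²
v = 4371 km/s = 4.371 × 10^6 m/s
GM = 5.899 × 10^19 m³/s²
v² = 1.91056 × 10^13 m²/s²
r = GM/v² = (5.899 × 10^19) / (1.91056 × 10^13) = 3.08757 × 10^6 m ≈ 3.088 × 10^6 m

Final answer: 3.088 × 10^6 m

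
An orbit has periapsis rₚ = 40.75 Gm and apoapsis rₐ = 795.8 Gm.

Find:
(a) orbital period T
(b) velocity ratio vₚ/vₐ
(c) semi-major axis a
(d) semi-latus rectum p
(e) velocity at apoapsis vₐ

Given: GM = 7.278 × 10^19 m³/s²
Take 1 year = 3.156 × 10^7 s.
rₚ = 40.75 Gm = 4.075 × 10^10 m
rₐ = 795.8 Gm = 7.958 × 10^11 m
GM = 7.278 × 10^19 m³/s²
a = (rₚ + rₐ)/2 = 4.18275 × 10^11 m
e = (rₐ − rₚ)/(rₐ + rₚ) = (7.5505 × 10^11) / (8.3655 × 10^11) = 0.902576
(a) a³ = 7.31789 × 10^34 m³;  T = 2π √(a³/GM) = 2π × 3.17093 × 10^7 s = 1.99235 × 10^8 s ≈ 6.313 years
(b) vₚ/vₐ = rₐ/rₚ (angular momentum) = (7.958 × 10^11) / (4.075 × 10^10) = 19.5288 ≈ 19.53
(c) a = 4.18275 × 10^11 m ≈ 418.3 Gm
(d) 1 − e² = 0.185356;  p = a(1 − e²) = 4.18275 × 10^11 × 0.185356 = 7.753 × 10^10 m ≈ 77.53 Gm
(e) vₐ² = GM (2/rₐ − 1/a) = 7.278 × 10^19 × (2.51319 × 10^-12 − 2.39077 × 10^-12) = 8.90992 × 10^6 m²/s²;  vₐ = 2984.95 m/s ≈ 2.985 km/s

Final answer:
(a) orbital period T = 6.313 years
(b) velocity ratio vₚ/vₐ = 19.53
(c) semi-major axis a = 418.3 Gm
(d) semi-latus rectum p = 77.53 Gm
(e) velocity at apoapsis vₐ = 2.985 km/s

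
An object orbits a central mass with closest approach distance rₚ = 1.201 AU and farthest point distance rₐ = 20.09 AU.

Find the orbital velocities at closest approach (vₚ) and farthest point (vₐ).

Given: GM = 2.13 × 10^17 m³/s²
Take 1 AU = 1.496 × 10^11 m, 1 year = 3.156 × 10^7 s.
rₚ = 1.201 AU = 1.7967 × 10^11 m
rₐ = 20.09 AU = 3.00546 × 10^12 m
GM = 2.13 × 10^17 m³/s²
a = (rₚ + rₐ)/2 = 1.59257 × 10^12 m
Vis-viva: v² = GM (2/r − 1/a)
vₚ² = 2.13 × 10^17 × (1.11315 × 10^-11 − 6.27917 × 10^-13) = 2.23727 × 10^6 m²/s²
vₚ = 1495.75 m/s ≈ 0.3155 AU/year
vₐ² = 2.13 × 10^17 × (6.65455 × 10^-13 − 6.27917 × 10^-13) = 7995.49 m²/s²
vₐ = 89.4175 m/s ≈ 89.42 m/s

Final answer: vₚ = 0.3155 AU/year, vₐ = 89.42 m/s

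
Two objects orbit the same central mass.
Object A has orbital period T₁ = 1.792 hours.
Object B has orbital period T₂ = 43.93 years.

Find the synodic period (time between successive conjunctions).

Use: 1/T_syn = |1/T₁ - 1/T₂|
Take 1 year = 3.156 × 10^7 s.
T₁ = 1.792 hours = 6451.2 s
T₂ = 43.93 years = 1.38643 × 10^9 s
1/T₁ = 0.00015501 s⁻¹
1/T₂ = 7.21277 × 10^-10 s⁻¹
|1/T₁ − 1/T₂| = 0.000155009 s⁻¹
T_syn = 1 / |1/T₁ − 1/T₂| = 6451.23 s ≈ 1.792 hours

Final answer: T_syn = 1.792 hours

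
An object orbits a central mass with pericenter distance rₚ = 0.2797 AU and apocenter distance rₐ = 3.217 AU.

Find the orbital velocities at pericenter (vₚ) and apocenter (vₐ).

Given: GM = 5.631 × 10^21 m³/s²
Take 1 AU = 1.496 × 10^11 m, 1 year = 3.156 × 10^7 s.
rₚ = 0.2797 AU = 4.18431 × 10^10 m
rₐ = 3.217 AU = 4.81263 × 10^11 m
GM = 5.631 × 10^21 m³/s²
a = (rₚ + rₐ)/2 = 2.61553 × 10^11 m
Vis-viva: v² = GM (2/r − 1/a)
vₚ² = 5.631 × 10^21 × (4.77976 × 10^-11 − 3.82331 × 10^-12) = 2.47619 × 10^11 m²/s²
vₚ = 497613 m/s ≈ 105 AU/year
vₐ² = 5.631 × 10^21 × (4.15573 × 10^-12 − 3.82331 × 10^-12) = 1.87183 × 10^9 m²/s²
vₐ = 43264.7 m/s ≈ 9.127 AU/year

Final answer: vₚ = 105 AU/year, vₐ = 9.127 AU/year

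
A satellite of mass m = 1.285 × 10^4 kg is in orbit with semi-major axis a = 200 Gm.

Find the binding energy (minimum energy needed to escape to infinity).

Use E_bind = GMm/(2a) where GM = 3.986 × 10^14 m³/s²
a = 200 Gm = 2 × 10^11 m
GM = 3.986 × 10^14 m³/s²
m = 1.285 × 10^4 kg
GMm = 3.986 × 10^14 × 12850 = 5.12201 × 10^18 m³·kg/s²
2a = 4 × 10^11 m
E_bind = GMm/(2a) = 1.2805 × 10^7 J ≈ 12.81 MJ

Final answer: 12.81 MJ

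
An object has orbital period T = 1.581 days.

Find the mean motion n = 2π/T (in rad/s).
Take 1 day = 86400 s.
T = 1.581 days = 136598 s
n = 2π / 136598 s = 4.59975 × 10^-5 rad/s ≈ 4.6 × 10^-5 rad/s

Final answer: n = 4.6 × 10^-5 rad/s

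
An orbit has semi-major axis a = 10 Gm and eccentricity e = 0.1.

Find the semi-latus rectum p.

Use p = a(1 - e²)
a = 10 Gm = 1 × 10^10 m
e = 0.1,  e² = 0.01,  1 − e² = 0.99
p = a(1 − e²) = 1 × 10^10 m × 0.99 = 9.9 × 10^9 m ≈ 9.9 Gm

Final answer: p = 9.9 Gm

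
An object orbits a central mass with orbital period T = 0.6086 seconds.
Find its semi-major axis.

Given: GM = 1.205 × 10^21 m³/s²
T = 0.6086 seconds
GM = 1.205 × 10^21 m³/s²
Kepler's third law: a³ = GM T² / (4π²)
T² = 0.370394 s²
a³ = (1.205 × 10^21) × 0.370394 / (4π²) = 1.13055 × 10^19 m³
a = (a³)^(1/3) = 2.24438 × 10^6 m ≈ 2.244 Mm

Final answer: 2.244 Mm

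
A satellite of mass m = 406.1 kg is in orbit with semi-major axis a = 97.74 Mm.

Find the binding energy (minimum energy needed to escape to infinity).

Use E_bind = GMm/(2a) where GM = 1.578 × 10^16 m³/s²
a = 97.74 Mm = 9.774 × 10^7 m
GM = 1.578 × 10^16 m³/s²
m = 406.1 kg
GMm = 1.578 × 10^16 × 406.1 = 6.40826 × 10^18 m³·kg/s²
2a = 1.9548 × 10^8 m
E_bind = GMm/(2a) = 3.27822 × 10^10 J ≈ 32.78 GJ

Final answer: 32.78 GJ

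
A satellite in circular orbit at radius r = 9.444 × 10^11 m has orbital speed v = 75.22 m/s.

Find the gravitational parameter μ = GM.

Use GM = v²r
r = 9.444 × 10^11 m
v = 75.22 m/s
v² = 5658.05 m²/s²
GM = v²r = 5658.05 × 9.444 × 10^11 = 5.34346 × 10^15 m³/s²
GM ≈ 5.343 × 10^15 m³/s²

Final answer: GM = 5.343 × 10^15 m³/s²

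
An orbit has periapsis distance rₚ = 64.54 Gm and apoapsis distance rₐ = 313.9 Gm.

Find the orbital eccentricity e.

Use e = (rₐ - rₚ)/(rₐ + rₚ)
rₚ = 64.54 Gm = 6.454 × 10^10 m
rₐ = 313.9 Gm = 3.139 × 10^11 m
rₐ − rₚ = 2.4936 × 10^11 m
rₐ + rₚ = 3.7844 × 10^11 m
e = (rₐ − rₚ)/(rₐ + rₚ) = 0.658916

Final answer: e = 0.6589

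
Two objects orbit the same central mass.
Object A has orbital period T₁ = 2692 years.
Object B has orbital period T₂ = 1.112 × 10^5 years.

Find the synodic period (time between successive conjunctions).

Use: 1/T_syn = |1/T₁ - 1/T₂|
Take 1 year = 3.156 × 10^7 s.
T₁ = 2692 years = 8.49595 × 10^10 s
T₂ = 1.112 × 10^5 years = 3.50947 × 10^12 s
1/T₁ = 1.17703 × 10^-11 s⁻¹
1/T₂ = 2.84943 × 10^-13 s⁻¹
|1/T₁ − 1/T₂| = 1.14854 × 10^-11 s⁻¹
T_syn = 1 / |1/T₁ − 1/T₂| = 8.70673 × 10^10 s ≈ 2759 years

Final answer: T_syn = 2759 years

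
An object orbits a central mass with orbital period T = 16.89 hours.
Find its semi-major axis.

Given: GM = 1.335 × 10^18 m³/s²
T = 16.89 hours = 60804 s
GM = 1.335 × 10^18 m³/s²
Kepler's third law: a³ = GM T² / (4π²)
T² = 3.69713 × 10^9 s²
a³ = (1.335 × 10^18) × (3.69713 × 10^9) / (4π²) = 1.25022 × 10^26 m³
a = (a³)^(1/3) = 5.00029 × 10^8 m ≈ 500 Mm

Final answer: 500 Mm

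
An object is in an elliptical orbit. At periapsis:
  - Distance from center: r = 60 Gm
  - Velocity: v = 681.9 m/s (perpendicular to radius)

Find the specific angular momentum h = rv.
r = 60 Gm = 6 × 10^10 m
v = 681.9 m/s
h = rv = 6 × 10^10 × 681.9 = 4.0914 × 10^13 m²/s ≈ 4.091 × 10^13 m²/s

Final answer: h = 4.091 × 10^13 m²/s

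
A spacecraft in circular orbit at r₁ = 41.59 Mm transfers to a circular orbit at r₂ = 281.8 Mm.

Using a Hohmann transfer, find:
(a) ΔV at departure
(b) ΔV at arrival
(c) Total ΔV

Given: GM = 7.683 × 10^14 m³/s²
r₁ = 41.59 Mm = 4.159 × 10^7 m
r₂ = 281.8 Mm = 2.818 × 10^8 m
GM = 7.683 × 10^14 m³/s²
Transfer ellipse: a_t = (r₁ + r₂)/2 = 1.61695 × 10^8 m
Circular speed at r₁: v₁ = √(GM/r₁) = 4298.04 m/s
Transfer speed at r₁ (periapsis): v₁ₜ = √(GM(2/r₁ − 1/a_t)) = 5674.05 m/s
(a) ΔV₁ = v₁ₜ − v₁ = 1376 m/s ≈ 1.376 km/s
Circular speed at r₂: v₂ = √(GM/r₂) = 1651.18 m/s
Transfer speed at r₂ (apoapsis): v₂ₜ = √(GM(2/r₂ − 1/a_t)) = 837.416 m/s
(b) ΔV₂ = v₂ − v₂ₜ = 813.766 m/s ≈ 813.8 m/s
(c) ΔV_total = ΔV₁ + ΔV₂ = 2189.77 m/s ≈ 2.19 km/s

Final answer:
(a) ΔV₁ = 1.376 km/s
(b) ΔV₂ = 813.8 m/s
(c) ΔV_total = 2.19 km/s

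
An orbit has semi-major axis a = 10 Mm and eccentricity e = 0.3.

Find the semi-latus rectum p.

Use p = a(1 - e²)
a = 10 Mm = 1 × 10^7 m
e = 0.3,  e² = 0.09,  1 − e² = 0.91
p = a(1 − e²) = 1 × 10^7 m × 0.91 = 9.1 × 10^6 m ≈ 9.1 Mm

Final answer: p = 9.1 Mm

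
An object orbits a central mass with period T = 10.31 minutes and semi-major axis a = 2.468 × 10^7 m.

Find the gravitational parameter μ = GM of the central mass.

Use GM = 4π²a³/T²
T = 10.31 minutes = 618.6 s
a = 2.468 × 10^7 m
a³ = 1.50326 × 10^22 m³
T² = 382666 s²
GM = 4π² × (1.50326 × 10^22) / 382666 = 1.55087 × 10^18 m³/s²
GM ≈ 1.551 × 10^18 m³/s²

Final answer: GM = 1.551 × 10^18 m³/s²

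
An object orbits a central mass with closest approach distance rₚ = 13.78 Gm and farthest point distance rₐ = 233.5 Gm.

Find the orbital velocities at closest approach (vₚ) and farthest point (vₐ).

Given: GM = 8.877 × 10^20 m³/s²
rₚ = 13.78 Gm = 1.378 × 10^10 m
rₐ = 233.5 Gm = 2.335 × 10^11 m
GM = 8.877 × 10^20 m³/s²
a = (rₚ + rₐ)/2 = 1.2364 × 10^11 m
Vis-viva: v² = GM (2/r − 1/a)
vₚ² = 8.877 × 10^20 × (1.45138 × 10^-10 − 8.088 × 10^-12) = 1.21659 × 10^11 m²/s²
vₚ = 348797 m/s ≈ 348.8 km/s
vₐ² = 8.877 × 10^20 × (8.56531 × 10^-12 − 8.088 × 10^-12) = 4.23711 × 10^8 m²/s²
vₐ = 20584.2 m/s ≈ 20.58 km/s

Final answer: vₚ = 348.8 km/s, vₐ = 20.58 km/s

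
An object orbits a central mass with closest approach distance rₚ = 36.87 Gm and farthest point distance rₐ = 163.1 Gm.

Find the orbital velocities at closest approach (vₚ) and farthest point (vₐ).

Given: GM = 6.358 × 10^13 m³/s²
rₚ = 36.87 Gm = 3.687 × 10^10 m
rₐ = 163.1 Gm = 1.631 × 10^11 m
GM = 6.358 × 10^13 m³/s²
a = (rₚ + rₐ)/2 = 9.9985 × 10^10 m
Vis-viva: v² = GM (2/r − 1/a)
vₚ² = 6.358 × 10^13 × (5.42446 × 10^-11 − 1.00015 × 10^-11) = 2812.98 m²/s²
vₚ = 53.0375 m/s ≈ 53.04 m/s
vₐ² = 6.358 × 10^13 × (1.22624 × 10^-11 − 1.00015 × 10^-11) = 143.749 m²/s²
vₐ = 11.9895 m/s ≈ 11.99 m/s

Final answer: vₚ = 53.04 m/s, vₐ = 11.99 m/s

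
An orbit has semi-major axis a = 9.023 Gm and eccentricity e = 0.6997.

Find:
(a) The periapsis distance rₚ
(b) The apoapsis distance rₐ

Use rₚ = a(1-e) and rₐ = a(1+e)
a = 9.023 Gm = 9.023 × 10^9 m
e = 0.6997:  1 − e = 0.3003,  1 + e = 1.6997
(a) rₚ = a(1 − e) = 9.023 × 10^9 m × 0.3003 = 2.70961 × 10^9 m ≈ 2.71 Gm
(b) rₐ = a(1 + e) = 9.023 × 10^9 m × 1.6997 = 1.53364 × 10^10 m ≈ 15.34 Gm

Final answer:
(a) rₚ = 2.71 Gm
(b) rₐ = 15.34 Gm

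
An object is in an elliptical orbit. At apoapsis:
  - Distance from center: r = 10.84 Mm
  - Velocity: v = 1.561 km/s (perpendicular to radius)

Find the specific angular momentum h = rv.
r = 10.84 Mm = 1.084 × 10^7 m
v = 1.561 km/s = 1561 m/s
h = rv = 1.084 × 10^7 × 1561 = 1.69212 × 10^10 m²/s ≈ 1.692 × 10^10 m²/s

Final answer: h = 1.692 × 10^10 m²/s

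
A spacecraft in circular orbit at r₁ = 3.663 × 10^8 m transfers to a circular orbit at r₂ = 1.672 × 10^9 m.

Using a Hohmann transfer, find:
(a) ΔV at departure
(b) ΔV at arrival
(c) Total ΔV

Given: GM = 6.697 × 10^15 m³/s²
r₁ = 3.663 × 10^8 m
r₂ = 1.672 × 10^9 m
GM = 6.697 × 10^15 m³/s²
Transfer ellipse: a_t = (r₁ + r₂)/2 = 1.01915 × 10^9 m
Circular speed at r₁: v₁ = √(GM/r₁) = 4275.84 m/s
Transfer speed at r₁ (periapsis): v₁ₜ = √(GM(2/r₁ − 1/a_t)) = 5476.72 m/s
(a) ΔV₁ = v₁ₜ − v₁ = 1200.88 m/s ≈ 1.201 km/s
Circular speed at r₂: v₂ = √(GM/r₂) = 2001.35 m/s
Transfer speed at r₂ (apoapsis): v₂ₜ = √(GM(2/r₂ − 1/a_t)) = 1199.83 m/s
(b) ΔV₂ = v₂ − v₂ₜ = 801.511 m/s ≈ 801.5 m/s
(c) ΔV_total = ΔV₁ + ΔV₂ = 2002.39 m/s ≈ 2.002 km/s

Final answer:
(a) ΔV₁ = 1.201 km/s
(b) ΔV₂ = 801.5 m/s
(c) ΔV_total = 2.002 km/s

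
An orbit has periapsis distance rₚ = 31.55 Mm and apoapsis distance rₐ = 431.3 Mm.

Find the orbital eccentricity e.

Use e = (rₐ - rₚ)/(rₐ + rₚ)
rₚ = 31.55 Mm = 3.155 × 10^7 m
rₐ = 431.3 Mm = 4.313 × 10^8 m
rₐ − rₚ = 3.9975 × 10^8 m
rₐ + rₚ = 4.6285 × 10^8 m
e = (rₐ − rₚ)/(rₐ + rₚ) = 0.863671

Final answer: e = 0.8637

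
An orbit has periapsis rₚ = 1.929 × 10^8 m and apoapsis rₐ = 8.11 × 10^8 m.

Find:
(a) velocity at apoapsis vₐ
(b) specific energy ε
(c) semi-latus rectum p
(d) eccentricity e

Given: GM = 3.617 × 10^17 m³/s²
rₚ = 1.929 × 10^8 m
rₐ = 8.11 × 10^8 m
GM = 3.617 × 10^17 m³/s²
a = (rₚ + rₐ)/2 = 5.0195 × 10^8 m
e = (rₐ − rₚ)/(rₐ + rₚ) = (6.181 × 10^8) / (1.0039 × 10^9) = 0.615699
(a) vₐ² = GM (2/rₐ − 1/a) = 3.617 × 10^17 × (2.46609 × 10^-9 − 1.99223 × 10^-9) = 1.71396 × 10^8 m²/s²;  vₐ = 13091.8 m/s ≈ 13.09 km/s
(b) 2a = 1.0039 × 10^9 m;  ε = −GM/(2a) = -3.60295 × 10^8 J/kg ≈ -360.3 MJ/kg
(c) 1 − e² = 0.620915;  p = a(1 − e²) = 5.0195 × 10^8 × 0.620915 = 3.11668 × 10^8 m ≈ 3.117 × 10^8 m
(d) e = 0.615699 ≈ 0.6157

Final answer:
(a) velocity at apoapsis vₐ = 13.09 km/s
(b) specific energy ε = -360.3 MJ/kg
(c) semi-latus rectum p = 3.117 × 10^8 m
(d) eccentricity e = 0.6157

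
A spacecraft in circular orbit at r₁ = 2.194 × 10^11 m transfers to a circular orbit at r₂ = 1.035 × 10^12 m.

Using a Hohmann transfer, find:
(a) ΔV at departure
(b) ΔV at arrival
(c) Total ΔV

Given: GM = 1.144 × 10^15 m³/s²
r₁ = 2.194 × 10^11 m
r₂ = 1.035 × 10^12 m
GM = 1.144 × 10^15 m³/s²
Transfer ellipse: a_t = (r₁ + r₂)/2 = 6.272 × 10^11 m
Circular speed at r₁: v₁ = √(GM/r₁) = 72.2096 m/s
Transfer speed at r₁ (periapsis): v₁ₜ = √(GM(2/r₁ − 1/a_t)) = 92.7602 m/s
(a) ΔV₁ = v₁ₜ − v₁ = 20.5507 m/s ≈ 20.55 m/s
Circular speed at r₂: v₂ = √(GM/r₂) = 33.2463 m/s
Transfer speed at r₂ (apoapsis): v₂ₜ = √(GM(2/r₂ − 1/a_t)) = 19.6634 m/s
(b) ΔV₂ = v₂ − v₂ₜ = 13.5829 m/s ≈ 13.58 m/s
(c) ΔV_total = ΔV₁ + ΔV₂ = 34.1336 m/s ≈ 34.13 m/s

Final answer:
(a) ΔV₁ = 20.55 m/s
(b) ΔV₂ = 13.58 m/s
(c) ΔV_total = 34.13 m/s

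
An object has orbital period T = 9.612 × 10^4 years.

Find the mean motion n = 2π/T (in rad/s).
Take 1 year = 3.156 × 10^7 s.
T = 9.612 × 10^4 years = 3.03355 × 10^12 s
n = 2π / (3.03355 × 10^12 s) = 2.07123 × 10^-12 rad/s ≈ 2.071 × 10^-12 rad/s

Final answer: n = 2.071 × 10^-12 rad/s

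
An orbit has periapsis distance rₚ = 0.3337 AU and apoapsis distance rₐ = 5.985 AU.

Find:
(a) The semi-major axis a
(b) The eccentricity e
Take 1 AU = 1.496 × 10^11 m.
rₚ = 0.3337 AU = 4.99215 × 10^10 m
rₐ = 5.985 AU = 8.95356 × 10^11 m
(a) a = (rₚ + rₐ)/2 = 4.72639 × 10^11 m ≈ 3.159 AU
(b) e = (rₐ − rₚ)/(rₐ + rₚ) = (8.45434 × 10^11) / (9.45278 × 10^11) = 0.894377

Final answer:
(a) a = 3.159 AU
(b) e = 0.8944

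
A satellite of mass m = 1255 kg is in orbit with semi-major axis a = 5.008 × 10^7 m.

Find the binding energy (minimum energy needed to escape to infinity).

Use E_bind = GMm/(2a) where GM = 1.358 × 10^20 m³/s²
a = 5.008 × 10^7 m
GM = 1.358 × 10^20 m³/s²
m = 1255 kg
GMm = 1.358 × 10^20 × 1255 = 1.70429 × 10^23 m³·kg/s²
2a = 1.0016 × 10^8 m
E_bind = GMm/(2a) = 1.70157 × 10^15 J ≈ 1.702 PJ

Final answer: 1.702 PJ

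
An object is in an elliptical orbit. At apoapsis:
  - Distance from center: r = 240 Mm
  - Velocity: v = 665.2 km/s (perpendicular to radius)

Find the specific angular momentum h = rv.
r = 240 Mm = 2.4 × 10^8 m
v = 665.2 km/s = 665200 m/s
h = rv = 2.4 × 10^8 × 665200 = 1.59648 × 10^14 m²/s ≈ 1.596 × 10^14 m²/s

Final answer: h = 1.596 × 10^14 m²/s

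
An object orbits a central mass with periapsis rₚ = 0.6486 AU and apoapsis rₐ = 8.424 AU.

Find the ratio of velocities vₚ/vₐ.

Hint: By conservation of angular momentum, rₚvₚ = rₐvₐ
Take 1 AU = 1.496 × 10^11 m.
rₚ = 0.6486 AU = 9.70306 × 10^10 m
rₐ = 8.424 AU = 1.26023 × 10^12 m
rₚvₚ = rₐvₐ  ⇒  vₚ/vₐ = rₐ/rₚ
vₚ/vₐ = (1.26023 × 10^12) / (9.70306 × 10^10) = 12.988

Final answer: vₚ/vₐ = 12.99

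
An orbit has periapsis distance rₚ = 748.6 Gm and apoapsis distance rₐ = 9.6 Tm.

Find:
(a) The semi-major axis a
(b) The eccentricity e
rₚ = 748.6 Gm = 7.486 × 10^11 m
rₐ = 9.6 Tm = 9.6 × 10^12 m
(a) a = (rₚ + rₐ)/2 = 5.1743 × 10^12 m ≈ 5.174 Tm
(b) e = (rₐ − rₚ)/(rₐ + rₚ) = (8.8514 × 10^12) / (1.03486 × 10^13) = 0.855323

Final answer:
(a) a = 5.174 Tm
(b) e = 0.8553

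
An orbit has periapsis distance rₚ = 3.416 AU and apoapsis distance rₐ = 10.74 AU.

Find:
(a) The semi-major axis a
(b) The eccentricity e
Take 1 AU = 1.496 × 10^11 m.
rₚ = 3.416 AU = 5.11034 × 10^11 m
rₐ = 10.74 AU = 1.6067 × 10^12 m
(a) a = (rₚ + rₐ)/2 = 1.05887 × 10^12 m ≈ 7.078 AU
(b) e = (rₐ − rₚ)/(rₐ + rₚ) = (1.09567 × 10^12) / (2.11774 × 10^12) = 0.517378

Final answer:
(a) a = 7.078 AU
(b) e = 0.5174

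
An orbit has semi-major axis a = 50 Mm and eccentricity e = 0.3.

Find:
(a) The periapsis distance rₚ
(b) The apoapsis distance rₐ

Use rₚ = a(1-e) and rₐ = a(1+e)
a = 50 Mm = 5 × 10^7 m
e = 0.3:  1 − e = 0.7,  1 + e = 1.3
(a) rₚ = a(1 − e) = 5 × 10^7 m × 0.7 = 3.5 × 10^7 m ≈ 35 Mm
(b) rₐ = a(1 + e) = 5 × 10^7 m × 1.3 = 6.5 × 10^7 m ≈ 65 Mm

Final answer:
(a) rₚ = 35 Mm
(b) rₐ = 65 Mm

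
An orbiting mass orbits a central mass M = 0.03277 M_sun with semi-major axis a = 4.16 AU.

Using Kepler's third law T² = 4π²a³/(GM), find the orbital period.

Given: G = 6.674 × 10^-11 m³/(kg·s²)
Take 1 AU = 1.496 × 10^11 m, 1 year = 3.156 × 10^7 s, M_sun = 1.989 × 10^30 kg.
M = 0.03277 M_sun = 6.51795 × 10^28 kg
GM = G × M = 6.674 × 10^-11 × 6.51795 × 10^28 = 4.35008 × 10^18 m³/s²
a = 4.16 AU = 6.22336 × 10^11 m
a³ = 2.41032 × 10^35 m³
T = 2π √(a³/GM) = 2π √((2.41032 × 10^35) / (4.35008 × 10^18)) = 2π × 2.3539 × 10^8 s
T = 1.479 × 10^9 s ≈ 46.86 years

Final answer: 46.86 years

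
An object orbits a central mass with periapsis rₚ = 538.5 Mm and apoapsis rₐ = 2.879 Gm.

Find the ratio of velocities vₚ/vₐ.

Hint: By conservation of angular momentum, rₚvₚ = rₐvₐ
rₚ = 538.5 Mm = 5.385 × 10^8 m
rₐ = 2.879 Gm = 2.879 × 10^9 m
rₚvₚ = rₐvₐ  ⇒  vₚ/vₐ = rₐ/rₚ
vₚ/vₐ = (2.879 × 10^9) / (5.385 × 10^8) = 5.34633

Final answer: vₚ/vₐ = 5.346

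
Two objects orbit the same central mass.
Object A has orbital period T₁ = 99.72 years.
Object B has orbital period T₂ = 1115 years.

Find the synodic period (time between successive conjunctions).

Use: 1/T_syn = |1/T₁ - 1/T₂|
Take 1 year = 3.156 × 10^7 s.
T₁ = 99.72 years = 3.14716 × 10^9 s
T₂ = 1115 years = 3.51894 × 10^10 s
1/T₁ = 3.17746 × 10^-10 s⁻¹
1/T₂ = 2.84176 × 10^-11 s⁻¹
|1/T₁ − 1/T₂| = 2.89329 × 10^-10 s⁻¹
T_syn = 1 / |1/T₁ − 1/T₂| = 3.45628 × 10^9 s ≈ 109.5 years

Final answer: T_syn = 109.5 years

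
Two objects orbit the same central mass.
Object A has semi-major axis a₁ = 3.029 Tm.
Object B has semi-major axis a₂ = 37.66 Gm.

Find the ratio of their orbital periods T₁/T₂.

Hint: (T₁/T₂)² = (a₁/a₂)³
a₁ = 3.029 Tm = 3.029 × 10^12 m
a₂ = 37.66 Gm = 3.766 × 10^10 m
a₁/a₂ = 80.4302
T₁/T₂ = (a₁/a₂)^(3/2) = (80.4302)^1.5 = 721.321

Final answer: T₁/T₂ = 721.3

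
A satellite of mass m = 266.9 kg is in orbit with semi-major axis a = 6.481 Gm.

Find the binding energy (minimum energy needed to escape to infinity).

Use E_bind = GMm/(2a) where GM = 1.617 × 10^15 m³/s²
a = 6.481 Gm = 6.481 × 10^9 m
GM = 1.617 × 10^15 m³/s²
m = 266.9 kg
GMm = 1.617 × 10^15 × 266.9 = 4.31577 × 10^17 m³·kg/s²
2a = 1.2962 × 10^10 m
E_bind = GMm/(2a) = 3.32956 × 10^7 J ≈ 33.3 MJ

Final answer: 33.3 MJ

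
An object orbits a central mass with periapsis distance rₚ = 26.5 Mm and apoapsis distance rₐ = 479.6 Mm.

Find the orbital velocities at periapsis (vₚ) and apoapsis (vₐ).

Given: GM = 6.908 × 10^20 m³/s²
rₚ = 26.5 Mm = 2.65 × 10^7 m
rₐ = 479.6 Mm = 4.796 × 10^8 m
GM = 6.908 × 10^20 m³/s²
a = (rₚ + rₐ)/2 = 2.5305 × 10^8 m
Vis-viva: v² = GM (2/r − 1/a)
vₚ² = 6.908 × 10^20 × (7.54717 × 10^-8 − 3.95179 × 10^-9) = 4.9406 × 10^13 m²/s²
vₚ = 7.02894 × 10^6 m/s ≈ 7029 km/s
vₐ² = 6.908 × 10^20 × (4.17014 × 10^-9 − 3.95179 × 10^-9) = 1.50839 × 10^11 m²/s²
vₐ = 388380 m/s ≈ 388.4 km/s

Final answer: vₚ = 7029 km/s, vₐ = 388.4 km/s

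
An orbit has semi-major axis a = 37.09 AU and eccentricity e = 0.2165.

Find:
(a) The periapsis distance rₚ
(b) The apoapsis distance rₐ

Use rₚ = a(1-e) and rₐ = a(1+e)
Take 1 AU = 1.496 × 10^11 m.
a = 37.09 AU = 5.54866 × 10^12 m
e = 0.2165:  1 − e = 0.7835,  1 + e = 1.2165
(a) rₚ = a(1 − e) = 5.54866 × 10^12 m × 0.7835 = 4.34738 × 10^12 m ≈ 29.06 AU
(b) rₐ = a(1 + e) = 5.54866 × 10^12 m × 1.2165 = 6.74995 × 10^12 m ≈ 45.12 AU

Final answer:
(a) rₚ = 29.06 AU
(b) rₐ = 45.12 AU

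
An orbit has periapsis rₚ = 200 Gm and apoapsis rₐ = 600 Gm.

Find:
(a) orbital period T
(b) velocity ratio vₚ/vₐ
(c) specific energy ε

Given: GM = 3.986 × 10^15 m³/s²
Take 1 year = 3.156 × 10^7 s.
rₚ = 200 Gm = 2 × 10^11 m
rₐ = 600 Gm = 6 × 10^11 m
GM = 3.986 × 10^15 m³/s²
a = (rₚ + rₐ)/2 = 4 × 10^11 m
e = (rₐ − rₚ)/(rₐ + rₚ) = (4 × 10^11) / (8 × 10^11) = 0.5
(a) a³ = 6.4 × 10^34 m³;  T = 2π √(a³/GM) = 2π × 4.00702 × 10^9 s = 2.51768 × 10^10 s ≈ 797.7 years
(b) vₚ/vₐ = rₐ/rₚ (angular momentum) = (6 × 10^11) / (2 × 10^11) = 3 ≈ 3
(c) 2a = 8 × 10^11 m;  ε = −GM/(2a) = -4982.5 J/kg ≈ -4.982 kJ/kg

Final answer:
(a) orbital period T = 797.7 years
(b) velocity ratio vₚ/vₐ = 3
(c) specific energy ε = -4.982 kJ/kg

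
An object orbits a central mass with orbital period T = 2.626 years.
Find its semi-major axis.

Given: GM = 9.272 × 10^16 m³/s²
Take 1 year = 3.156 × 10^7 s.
T = 2.626 years = 8.28766 × 10^7 s
GM = 9.272 × 10^16 m³/s²
Kepler's third law: a³ = GM T² / (4π²)
T² = 6.86852 × 10^15 s²
a³ = (9.272 × 10^16) × (6.86852 × 10^15) / (4π²) = 1.61316 × 10^31 m³
a = (a³)^(1/3) = 2.52673 × 10^10 m ≈ 25.27 Gm

Final answer: 25.27 Gm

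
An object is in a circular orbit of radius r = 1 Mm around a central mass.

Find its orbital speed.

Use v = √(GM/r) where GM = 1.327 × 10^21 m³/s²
r = 1 Mm = 1 × 10^6 m
GM = 1.327 × 10^21 m³/s²
GM/r = (1.327 × 10^21) / (1 × 10^6) = 1.327 × 10^15 m²/s²
v = √(GM/r) = 3.6428 × 10^7 m/s ≈ 3.643 × 10^4 km/s

Final answer: 3.643 × 10^4 km/s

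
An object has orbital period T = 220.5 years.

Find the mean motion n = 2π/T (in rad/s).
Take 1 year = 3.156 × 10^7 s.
T = 220.5 years = 6.95898 × 10^9 s
n = 2π / (6.95898 × 10^9 s) = 9.02889 × 10^-10 rad/s ≈ 9.029 × 10^-10 rad/s

Final answer: n = 9.029 × 10^-10 rad/s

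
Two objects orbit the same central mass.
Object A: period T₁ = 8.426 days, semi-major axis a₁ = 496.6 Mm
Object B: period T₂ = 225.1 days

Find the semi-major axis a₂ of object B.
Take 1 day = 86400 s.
T₁ = 8.426 days = 728006 s
T₂ = 225.1 days = 1.94486 × 10^7 s
a₁ = 496.6 Mm = 4.966 × 10^8 m
Kepler's third law: (T₂/T₁)² = (a₂/a₁)³  ⇒  a₂ = a₁ (T₂/T₁)^(2/3)
T₂/T₁ = 26.7149
(T₂/T₁)^(2/3) = 8.93654
a₂ = 4.966 × 10^8 m × 8.93654 = 4.43789 × 10^9 m ≈ 4.438 Gm

Final answer: a₂ = 4.438 Gm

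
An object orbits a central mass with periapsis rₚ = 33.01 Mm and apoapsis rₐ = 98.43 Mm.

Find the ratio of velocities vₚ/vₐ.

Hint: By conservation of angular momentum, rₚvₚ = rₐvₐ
rₚ = 33.01 Mm = 3.301 × 10^7 m
rₐ = 98.43 Mm = 9.843 × 10^7 m
rₚvₚ = rₐvₐ  ⇒  vₚ/vₐ = rₐ/rₚ
vₚ/vₐ = (9.843 × 10^7) / (3.301 × 10^7) = 2.98182

Final answer: vₚ/vₐ = 2.982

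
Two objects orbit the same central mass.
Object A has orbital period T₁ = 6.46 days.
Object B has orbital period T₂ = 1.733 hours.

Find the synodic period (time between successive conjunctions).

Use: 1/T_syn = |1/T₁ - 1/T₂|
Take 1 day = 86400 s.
T₁ = 6.46 days = 558144 s
T₂ = 1.733 hours = 6238.8 s
1/T₁ = 1.79165 × 10^-6 s⁻¹
1/T₂ = 0.000160287 s⁻¹
|1/T₁ − 1/T₂| = 0.000158496 s⁻¹
T_syn = 1 / |1/T₁ − 1/T₂| = 6309.32 s ≈ 1.753 hours

Final answer: T_syn = 1.753 hours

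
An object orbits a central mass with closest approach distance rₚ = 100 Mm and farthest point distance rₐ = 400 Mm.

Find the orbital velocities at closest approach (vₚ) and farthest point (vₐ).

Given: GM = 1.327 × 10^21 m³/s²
rₚ = 100 Mm = 1 × 10^8 m
rₐ = 400 Mm = 4 × 10^8 m
GM = 1.327 × 10^21 m³/s²
a = (rₚ + rₐ)/2 = 2.5 × 10^8 m
Vis-viva: v² = GM (2/r − 1/a)
vₚ² = 1.327 × 10^21 × (2 × 10^-8 − 4 × 10^-9) = 2.1232 × 10^13 m²/s²
vₚ = 4.60782 × 10^6 m/s ≈ 4608 km/s
vₐ² = 1.327 × 10^21 × (5 × 10^-9 − 4 × 10^-9) = 1.327 × 10^12 m²/s²
vₐ = 1.15195 × 10^6 m/s ≈ 1152 km/s

Final answer: vₚ = 4608 km/s, vₐ = 1152 km/s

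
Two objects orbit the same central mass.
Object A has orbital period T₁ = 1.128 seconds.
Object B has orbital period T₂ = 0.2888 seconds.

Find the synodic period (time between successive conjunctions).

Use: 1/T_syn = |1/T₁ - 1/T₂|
T₁ = 1.128 seconds
T₂ = 0.2888 seconds
1/T₁ = 0.886525 s⁻¹
1/T₂ = 3.4626 s⁻¹
|1/T₁ − 1/T₂| = 2.57608 s⁻¹
T_syn = 1 / |1/T₁ − 1/T₂| = 0.388187 s ≈ 0.3882 seconds

Final answer: T_syn = 0.3882 seconds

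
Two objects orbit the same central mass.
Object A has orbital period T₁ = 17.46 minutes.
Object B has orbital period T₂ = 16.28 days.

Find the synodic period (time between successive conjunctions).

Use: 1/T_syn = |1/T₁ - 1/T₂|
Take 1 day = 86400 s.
T₁ = 17.46 minutes = 1047.6 s
T₂ = 16.28 days = 1.40659 × 10^6 s
1/T₁ = 0.000954563 s⁻¹
1/T₂ = 7.10938 × 10^-7 s⁻¹
|1/T₁ − 1/T₂| = 0.000953852 s⁻¹
T_syn = 1 / |1/T₁ − 1/T₂| = 1048.38 s ≈ 17.47 minutes

Final answer: T_syn = 17.47 minutes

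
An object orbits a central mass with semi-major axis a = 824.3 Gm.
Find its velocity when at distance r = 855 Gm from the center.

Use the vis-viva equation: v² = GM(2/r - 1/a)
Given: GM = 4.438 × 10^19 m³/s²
a = 824.3 Gm = 8.243 × 10^11 m
r = 855 Gm = 8.55 × 10^11 m
GM = 4.438 × 10^19 m³/s²
2/r − 1/a = 2.33918 × 10^-12 − 1.21315 × 10^-12 = 1.12603 × 10^-12 m⁻¹
v² = GM (2/r − 1/a) = 4.99732 × 10^7 m²/s²
v = 7069.18 m/s ≈ 7.069 km/s

Final answer: 7.069 km/s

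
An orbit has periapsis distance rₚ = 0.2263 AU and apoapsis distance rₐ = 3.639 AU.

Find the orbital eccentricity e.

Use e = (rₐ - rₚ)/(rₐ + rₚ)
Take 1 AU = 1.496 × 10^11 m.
rₚ = 0.2263 AU = 3.38545 × 10^10 m
rₐ = 3.639 AU = 5.44394 × 10^11 m
rₐ − rₚ = 5.1054 × 10^11 m
rₐ + rₚ = 5.78249 × 10^11 m
e = (rₐ − rₚ)/(rₐ + rₚ) = 0.882907

Final answer: e = 0.8829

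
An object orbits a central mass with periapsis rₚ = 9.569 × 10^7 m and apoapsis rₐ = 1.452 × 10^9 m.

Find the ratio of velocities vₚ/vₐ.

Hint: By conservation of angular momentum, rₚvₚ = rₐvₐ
rₚ = 9.569 × 10^7 m
rₐ = 1.452 × 10^9 m
rₚvₚ = rₐvₐ  ⇒  vₚ/vₐ = rₐ/rₚ
vₚ/vₐ = (1.452 × 10^9) / (9.569 × 10^7) = 15.174

Final answer: vₚ/vₐ = 15.17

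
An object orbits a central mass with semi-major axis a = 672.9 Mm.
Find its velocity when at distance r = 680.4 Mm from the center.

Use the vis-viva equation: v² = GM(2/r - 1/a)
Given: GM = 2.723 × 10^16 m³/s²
a = 672.9 Mm = 6.729 × 10^8 m
r = 680.4 Mm = 6.804 × 10^8 m
GM = 2.723 × 10^16 m³/s²
2/r − 1/a = 2.93945 × 10^-9 − 1.4861 × 10^-9 = 1.45334 × 10^-9 m⁻¹
v² = GM (2/r − 1/a) = 3.95745 × 10^7 m²/s²
v = 6290.83 m/s ≈ 6.291 km/s

Final answer: 6.291 km/s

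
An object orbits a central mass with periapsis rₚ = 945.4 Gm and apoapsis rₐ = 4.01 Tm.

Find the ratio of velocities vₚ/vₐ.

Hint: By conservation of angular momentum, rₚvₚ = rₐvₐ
rₚ = 945.4 Gm = 9.454 × 10^11 m
rₐ = 4.01 Tm = 4.01 × 10^12 m
rₚvₚ = rₐvₐ  ⇒  vₚ/vₐ = rₐ/rₚ
vₚ/vₐ = (4.01 × 10^12) / (9.454 × 10^11) = 4.24159

Final answer: vₚ/vₐ = 4.242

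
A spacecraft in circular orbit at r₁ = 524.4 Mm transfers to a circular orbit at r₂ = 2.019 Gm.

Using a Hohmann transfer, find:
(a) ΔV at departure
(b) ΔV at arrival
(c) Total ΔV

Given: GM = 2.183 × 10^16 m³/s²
r₁ = 524.4 Mm = 5.244 × 10^8 m
r₂ = 2.019 Gm = 2.019 × 10^9 m
GM = 2.183 × 10^16 m³/s²
Transfer ellipse: a_t = (r₁ + r₂)/2 = 1.2717 × 10^9 m
Circular speed at r₁: v₁ = √(GM/r₁) = 6452.02 m/s
Transfer speed at r₁ (periapsis): v₁ₜ = √(GM(2/r₁ − 1/a_t)) = 8129.64 m/s
(a) ΔV₁ = v₁ₜ − v₁ = 1677.62 m/s ≈ 1.678 km/s
Circular speed at r₂: v₂ = √(GM/r₂) = 3288.2 m/s
Transfer speed at r₂ (apoapsis): v₂ₜ = √(GM(2/r₂ − 1/a_t)) = 2111.53 m/s
(b) ΔV₂ = v₂ − v₂ₜ = 1176.67 m/s ≈ 1.177 km/s
(c) ΔV_total = ΔV₁ + ΔV₂ = 2854.29 m/s ≈ 2.854 km/s

Final answer:
(a) ΔV₁ = 1.678 km/s
(b) ΔV₂ = 1.177 km/s
(c) ΔV_total = 2.854 km/s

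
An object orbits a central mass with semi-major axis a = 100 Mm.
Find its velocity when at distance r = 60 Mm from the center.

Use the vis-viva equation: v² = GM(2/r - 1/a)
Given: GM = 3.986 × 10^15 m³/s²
a = 100 Mm = 1 × 10^8 m
r = 60 Mm = 6 × 10^7 m
GM = 3.986 × 10^15 m³/s²
2/r − 1/a = 3.33333 × 10^-8 − 1 × 10^-8 = 2.33333 × 10^-8 m⁻¹
v² = GM (2/r − 1/a) = 9.30067 × 10^7 m²/s²
v = 9644 m/s ≈ 9.644 km/s

Final answer: 9.644 km/s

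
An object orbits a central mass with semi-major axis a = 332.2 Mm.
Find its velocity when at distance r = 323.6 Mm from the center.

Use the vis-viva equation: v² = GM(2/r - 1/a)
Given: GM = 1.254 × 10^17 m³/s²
a = 332.2 Mm = 3.322 × 10^8 m
r = 323.6 Mm = 3.236 × 10^8 m
GM = 1.254 × 10^17 m³/s²
2/r − 1/a = 6.18047 × 10^-9 − 3.01023 × 10^-9 = 3.17023 × 10^-9 m⁻¹
v² = GM (2/r − 1/a) = 3.97547 × 10^8 m²/s²
v = 19938.6 m/s ≈ 19.94 km/s

Final answer: 19.94 km/s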